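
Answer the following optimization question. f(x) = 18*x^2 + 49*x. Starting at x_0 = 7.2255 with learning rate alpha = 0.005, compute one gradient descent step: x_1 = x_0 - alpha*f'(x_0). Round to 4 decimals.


We compute the gradient at x_0 and apply the update.
f'(x) = 36*x + 49
f'(7.2255) = 36*7.2255 + 49 = 309.118
x_1 = 7.2255 - 0.005*309.118 = 5.6799


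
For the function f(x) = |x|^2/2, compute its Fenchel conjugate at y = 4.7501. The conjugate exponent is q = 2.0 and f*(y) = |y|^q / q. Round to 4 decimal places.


The conjugate exponent q satisfies 1/p + 1/q = 1.
p = 2, so q = 2/(2 - 1) = 2.0
|y|^q = 4.7501^2.0 = 22.5635
f*(4.7501) = 22.5635 / 2.0 = 11.2817


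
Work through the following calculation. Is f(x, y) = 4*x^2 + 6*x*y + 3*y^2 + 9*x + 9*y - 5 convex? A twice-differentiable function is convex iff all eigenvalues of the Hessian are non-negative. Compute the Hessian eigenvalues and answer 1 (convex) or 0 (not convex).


The Hessian of f(x,y) = 4*x^2 + 6*x*y + 3*y^2 + 9*x + 9*y - 5 is:
H = [[8, 6], [6, 6]]
Trace = 8 + 6 = 14
Determinant = 8*6 - (6)^2 = 12
Discriminant = (14)^2 - 4*12 = 148.0
Eigenvalues: lambda_1 = 0.9172, lambda_2 = 13.0828
The function is convex.

1


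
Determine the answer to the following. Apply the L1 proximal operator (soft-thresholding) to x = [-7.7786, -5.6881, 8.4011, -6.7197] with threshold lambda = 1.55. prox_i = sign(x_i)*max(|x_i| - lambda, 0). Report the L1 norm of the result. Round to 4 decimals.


Soft-thresholding with lambda = 1.55:
prox(-7.7786) = sign(-7.7786)*max(|-7.7786| - 1.55, 0) = -6.2286
prox(-5.6881) = sign(-5.6881)*max(|-5.6881| - 1.55, 0) = -4.1381
prox(8.4011) = sign(8.4011)*max(|8.4011| - 1.55, 0) = 6.8511
prox(-6.7197) = sign(-6.7197)*max(|-6.7197| - 1.55, 0) = -5.1697
prox(x) = [-6.2286, -4.1381, 6.8511, -5.1697]
||prox(x)||_1 = 6.2286 + 4.1381 + 6.8511 + 5.1697 = 22.3875


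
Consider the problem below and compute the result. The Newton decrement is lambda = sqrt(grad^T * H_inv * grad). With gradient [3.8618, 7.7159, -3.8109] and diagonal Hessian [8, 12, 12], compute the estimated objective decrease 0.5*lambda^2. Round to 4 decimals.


Step 1: H is diagonal, so H^(-1) * g = [0.4827, 0.643, -0.3176].
Step 2: g^T H^(-1) g = sum_i g_i^2 / H_ii
  = (3.8618)^2/8 + (7.7159)^2/12 + (-3.8109)^2/12
  = 1.8642 + 4.9613 + 1.2102 = 8.0357
Step 3: Objective decrease = 0.5 * g^T H^(-1) g = 4.0178


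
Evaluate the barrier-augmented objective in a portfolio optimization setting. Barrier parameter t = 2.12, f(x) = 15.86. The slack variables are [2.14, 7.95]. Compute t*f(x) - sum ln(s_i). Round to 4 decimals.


Step 1: Compute log-barrier.
ln values: [0.7608, 2.0732]
phi = -(0.7608 + 2.0732) = -2.834
Step 2: Compute augmented objective.
t*f(x) = 2.12*15.86 = 33.6232
Total = 33.6232 - 2.834 = 30.7892


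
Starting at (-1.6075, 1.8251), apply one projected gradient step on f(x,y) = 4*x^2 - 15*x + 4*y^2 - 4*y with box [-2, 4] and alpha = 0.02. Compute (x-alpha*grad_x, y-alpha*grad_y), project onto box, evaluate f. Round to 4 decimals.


Step 1: Compute gradient at (-1.6075, 1.8251).
grad_x = 2*4*-1.6075 - 15 = -27.86
grad_y = 2*4*1.8251 - 4 = 10.6008
Step 2: Gradient step.
x_raw = -1.6075 - 0.02*-27.86 = -1.0503
y_raw = 1.8251 - 0.02*10.6008 = 1.6131
Step 3: Project onto [-2, 4].
x_proj = clip(-1.0503) = -1.0503
y_proj = clip(1.6131) = 1.6131
Step 4: Evaluate f.
f(-1.0503, 1.6131) = 24.1228


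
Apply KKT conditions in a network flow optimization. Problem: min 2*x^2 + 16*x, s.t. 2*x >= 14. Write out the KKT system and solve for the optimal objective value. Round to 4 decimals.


Step 1: Try lambda = 0 (constraint inactive).
x_unc = -16/(2*2) = -4.0
Check: 2*-4.0 = -8.0 < 14 -- violated!
Step 2: Constraint must be active: 2*x = 14
x* = 14/2 = 7.0
lambda = (2*2*7.0 + 16)/2 = 22.0
Step 3: Compute optimal value.
f(x*) = 2*7.0^2 + 16*7.0 = 210.0


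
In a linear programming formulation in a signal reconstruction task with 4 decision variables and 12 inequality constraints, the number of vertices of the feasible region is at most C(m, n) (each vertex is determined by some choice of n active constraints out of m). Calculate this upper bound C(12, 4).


Each vertex corresponds to some choice of n active constraints out of m, so the number of vertices is at most C(m, n) = m! / (n!(m-n)!).
m = 12, n = 4
Numerator: 12 * 11 * 10 * 9
Denominator: 4! = 24
C(12, 4) = 495


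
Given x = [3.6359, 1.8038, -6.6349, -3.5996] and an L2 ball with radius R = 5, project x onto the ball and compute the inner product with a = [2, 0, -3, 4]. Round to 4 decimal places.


Step 1: Compute ||x|| (intermediates to 6 decimals).
||x|| = sqrt(3.6359^2 + 1.8038^2 + (-6.6349)^2 + (-3.5996)^2) = 8.570442
Step 2: Project.
Since ||x|| > R, scale = R/||x|| = 5/8.570442 = 0.5834, proj(x) = scale * x
proj(x) = [2.121184, 1.052337, -3.870801, -2.100007]
Step 3: Dot product.
a^T * proj(x) = 2*2.121184 + 0*1.052337 - 3*(-3.870801) + 4*(-2.100007) = 7.4547


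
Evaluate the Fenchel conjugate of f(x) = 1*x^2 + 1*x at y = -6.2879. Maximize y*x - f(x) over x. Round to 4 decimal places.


f*(y) = sup_x {y*x - a*x^2 - b*x} = sup_x {(y-b)*x - a*x^2}
FOC: (y - b) - 2a*x = 0 => x* = (y - b)/(2a)
x* = (-6.2879 - 1)/(2*1) = -3.644
f*(-6.2879) = (y-b)^2/(4a) = (-6.2879 - 1)^2/(4*1)
= 53.1135/4 = 13.2784


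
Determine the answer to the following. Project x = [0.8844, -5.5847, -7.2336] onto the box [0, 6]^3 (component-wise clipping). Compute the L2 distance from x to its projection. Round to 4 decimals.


Project each component onto [0, 6].
clip(0.8844) = 0.8844, clip(-5.5847) = 0.0, clip(-7.2336) = 0.0
Projection = [0.8844, 0.0, 0.0]
Squared diffs: [0.0, 31.1889, 52.325]
Distance = sqrt(83.5139) = 9.1386


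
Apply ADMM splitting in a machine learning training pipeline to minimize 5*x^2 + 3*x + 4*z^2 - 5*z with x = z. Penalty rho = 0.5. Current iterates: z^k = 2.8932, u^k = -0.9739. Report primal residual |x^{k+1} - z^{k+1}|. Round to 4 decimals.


ADMM iteration with rho = 0.5, z^k = 2.8932, u^k = -0.9739
Step 1: x-update.
Minimize 5*x^2 + 3*x + (0.5/2)*(x - 2.8932 - 0.9739)^2
FOC: (2*5 + 0.5)*x = -3 + 0.5*(2.8932 + 0.9739)
x^{k+1} = -0.1016
Step 2: z-update.
Minimize 4*z^2 - 5*z + (0.5/2)*(-0.1016 - z - 0.9739)^2
FOC: (2*4 + 0.5)*z = 5 + 0.5*(-0.1016 - 0.9739)
z^{k+1} = 0.525
Step 3: u-update.
u^{k+1} = -0.9739 - 0.1016 - 0.525 = -1.6004
Step 4: Primal residual = |-0.1016 - 0.525| = 0.6265


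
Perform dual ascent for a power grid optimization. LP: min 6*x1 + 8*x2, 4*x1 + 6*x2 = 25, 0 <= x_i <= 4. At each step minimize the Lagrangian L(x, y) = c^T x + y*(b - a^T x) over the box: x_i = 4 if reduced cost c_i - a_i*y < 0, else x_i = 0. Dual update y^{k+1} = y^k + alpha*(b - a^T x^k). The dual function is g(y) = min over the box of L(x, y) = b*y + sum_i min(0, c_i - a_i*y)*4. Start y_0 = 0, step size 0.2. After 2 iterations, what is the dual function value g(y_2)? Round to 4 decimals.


Dual ascent for LP: min 6*x1 + 8*x2, 4*x1 + 6*x2 = 25, 0 <= x_i <= 4
Step 1: y^k = 0.0, reduced costs: (6.0, 8.0)
  x^k = (0.0, 0.0), subgradient = b - a^T x = 25.0
  y^{k+1} = 0.0 + 0.2*25.0 = 5.0
Step 2: y^k = 5.0, reduced costs: (-14.0, -22.0)
  x^k = (4.0, 4.0), subgradient = b - a^T x = -15.0
  y^{k+1} = 5.0 + 0.2*-15.0 = 2.0
Dual objective at y_2 = 2.0: reduced costs (-2.0, -4.0), box minimizer x = (4.0, 4.0)
g(y_2) = b*y + (c1 - a1*y)*x1 + (c2 - a2*y)*x2 = 25*2.0 + (-2.0)*4.0 + (-4.0)*4.0 = 50.0 - 8.0 - 16.0 = 26.0


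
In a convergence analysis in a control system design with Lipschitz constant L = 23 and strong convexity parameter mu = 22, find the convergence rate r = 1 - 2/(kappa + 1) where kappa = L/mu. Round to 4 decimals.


Step 1: Compute the condition number.
kappa = L/mu = 23/22 = 1.0455
Step 2: Compute the convergence rate.
r = 1 - 2/(kappa + 1) = 1 - 2*mu/(L + mu) = (L - mu)/(L + mu) = 1/45 = 0.0222


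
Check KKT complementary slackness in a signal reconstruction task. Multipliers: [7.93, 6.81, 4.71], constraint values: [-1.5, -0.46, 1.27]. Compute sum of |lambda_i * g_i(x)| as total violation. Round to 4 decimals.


KKT complementary slackness check:
lambda_1 * g_1 = 7.93 * -1.5 = -11.895
lambda_2 * g_2 = 6.81 * -0.46 = -3.1326
lambda_3 * g_3 = 4.71 * 1.27 = 5.9817
Total violation = 11.895 + 3.1326 + 5.9817 = 21.0093


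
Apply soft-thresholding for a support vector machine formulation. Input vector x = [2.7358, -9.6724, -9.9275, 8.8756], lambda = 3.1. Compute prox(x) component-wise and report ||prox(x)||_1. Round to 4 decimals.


Soft-thresholding with lambda = 3.1:
prox(2.7358) = sign(2.7358)*max(|2.7358| - 3.1, 0) = 0.0
prox(-9.6724) = sign(-9.6724)*max(|-9.6724| - 3.1, 0) = -6.5724
prox(-9.9275) = sign(-9.9275)*max(|-9.9275| - 3.1, 0) = -6.8275
prox(8.8756) = sign(8.8756)*max(|8.8756| - 3.1, 0) = 5.7756
prox(x) = [0.0, -6.5724, -6.8275, 5.7756]
||prox(x)||_1 = 0.0 + 6.5724 + 6.8275 + 5.7756 = 19.1755


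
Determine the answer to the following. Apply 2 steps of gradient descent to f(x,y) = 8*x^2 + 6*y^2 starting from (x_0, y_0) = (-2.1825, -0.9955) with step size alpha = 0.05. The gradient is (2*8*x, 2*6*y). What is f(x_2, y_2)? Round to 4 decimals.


Gradient descent on f(x,y) = 8*x^2 + 6*y^2.
Starting point: (-2.1825, -0.9955), alpha = 0.05
Step 1: grad_x = 2*8*-2.1825 = -34.92, grad_y = 2*6*-0.9955 = -11.946
  x_1 = -2.1825 - 0.05*-34.92 = -0.4365
  y_1 = -0.9955 - 0.05*-11.946 = -0.3982
Step 2: grad_x = 2*8*-0.4365 = -6.984, grad_y = 2*6*-0.3982 = -4.7784
  x_2 = -0.4365 - 0.05*-6.984 = -0.0873
  y_2 = -0.3982 - 0.05*-4.7784 = -0.1593
f(-0.0873, -0.1593) = 8*(-0.0873)^2 + 6*(-0.1593)^2 = 0.2132


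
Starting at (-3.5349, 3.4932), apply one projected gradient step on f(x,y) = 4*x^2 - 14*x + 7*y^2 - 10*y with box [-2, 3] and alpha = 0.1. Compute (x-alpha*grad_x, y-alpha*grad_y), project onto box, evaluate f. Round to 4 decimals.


Step 1: Compute gradient at (-3.5349, 3.4932).
grad_x = 2*4*-3.5349 - 14 = -42.2792
grad_y = 2*7*3.4932 - 10 = 38.9048
Step 2: Gradient step.
x_raw = -3.5349 - 0.1*-42.2792 = 0.693
y_raw = 3.4932 - 0.1*38.9048 = -0.3973
Step 3: Project onto [-2, 3].
x_proj = clip(0.693) = 0.693
y_proj = clip(-0.3973) = -0.3973
Step 4: Evaluate f.
f(0.693, -0.3973) = -2.7036


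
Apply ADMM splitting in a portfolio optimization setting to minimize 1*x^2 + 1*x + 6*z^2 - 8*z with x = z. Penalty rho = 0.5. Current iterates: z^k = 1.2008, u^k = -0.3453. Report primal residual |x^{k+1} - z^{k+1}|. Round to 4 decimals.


ADMM iteration with rho = 0.5, z^k = 1.2008, u^k = -0.3453
Step 1: x-update.
Minimize 1*x^2 + 1*x + (0.5/2)*(x - 1.2008 - 0.3453)^2
FOC: (2*1 + 0.5)*x = -1 + 0.5*(1.2008 + 0.3453)
x^{k+1} = -0.0908
Step 2: z-update.
Minimize 6*z^2 - 8*z + (0.5/2)*(-0.0908 - z - 0.3453)^2
FOC: (2*6 + 0.5)*z = 8 + 0.5*(-0.0908 - 0.3453)
z^{k+1} = 0.6226
Step 3: u-update.
u^{k+1} = -0.3453 - 0.0908 - 0.6226 = -1.0586
Step 4: Primal residual = |-0.0908 - 0.6226| = 0.7133


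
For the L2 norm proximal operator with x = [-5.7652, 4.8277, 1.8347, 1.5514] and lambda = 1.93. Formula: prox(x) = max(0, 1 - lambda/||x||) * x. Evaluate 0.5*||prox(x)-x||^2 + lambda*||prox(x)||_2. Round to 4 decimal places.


Step 1: Compute ||x||.
||x|| = 7.8941
Step 2: Compute scaling factor.
scale = max(0, 1 - 1.93/7.8941) = 0.7555
Step 3: prox(x) = [-4.3557, 3.6474, 1.3861, 1.1721]
||prox(x)|| = 5.9641
Step 4: Proximal objective.
0.5*||prox-x||^2 = 1.8625
lambda*||prox|| = 11.5107
Total = 13.3732


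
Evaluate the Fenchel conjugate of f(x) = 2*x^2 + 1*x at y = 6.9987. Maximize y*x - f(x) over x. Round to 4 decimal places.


f*(y) = sup_x {y*x - a*x^2 - b*x} = sup_x {(y-b)*x - a*x^2}
FOC: (y - b) - 2a*x = 0 => x* = (y - b)/(2a)
x* = (6.9987 - 1)/(2*2) = 1.4997
f*(6.9987) = (y-b)^2/(4a) = (6.9987 - 1)^2/(4*2)
= 35.9844/8 = 4.4981


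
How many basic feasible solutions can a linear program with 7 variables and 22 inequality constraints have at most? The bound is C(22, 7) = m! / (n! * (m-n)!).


Each vertex corresponds to some choice of n active constraints out of m, so the number of vertices is at most C(m, n) = m! / (n!(m-n)!).
m = 22, n = 7
Numerator: 22 * 21 * 20 * 19 * 18 * 17 * 16
Denominator: 7! = 5040
C(22, 7) = 170544


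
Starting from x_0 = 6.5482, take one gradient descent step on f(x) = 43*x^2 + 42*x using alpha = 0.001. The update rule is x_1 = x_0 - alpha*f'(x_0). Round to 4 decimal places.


We compute the gradient at x_0 and apply the update.
f'(x) = 86*x + 42
f'(6.5482) = 86*6.5482 + 42 = 605.1452
x_1 = 6.5482 - 0.001*605.1452 = 5.9431


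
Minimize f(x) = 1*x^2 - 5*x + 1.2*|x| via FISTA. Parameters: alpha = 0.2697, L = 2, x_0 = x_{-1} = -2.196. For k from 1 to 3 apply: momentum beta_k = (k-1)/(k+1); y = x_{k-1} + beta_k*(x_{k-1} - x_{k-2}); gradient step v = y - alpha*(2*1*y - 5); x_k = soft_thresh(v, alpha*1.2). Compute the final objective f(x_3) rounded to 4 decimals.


FISTA on f(x) = 1*x^2 - 5*x + 1.2*|x|
L = 2, alpha = 0.2697
Iteration 1: beta = 0.0, y = -2.196 + 0.0*(-2.196 + 2.196) = -2.196
  grad(y) = -9.392, v = y - alpha*grad = 0.337
  prox(v) = soft_thresh(0.337, 0.3236) = 0.0134
Iteration 2: beta = 0.3333, y = 0.0134 + 0.3333*(0.0134 + 2.196) = 0.7498
  grad(y) = -3.5003, v = y - alpha*grad = 1.6939
  prox(v) = soft_thresh(1.6939, 0.3236) = 1.3702
Iteration 3: beta = 0.5, y = 1.3702 + 0.5*(1.3702 - 0.0134) = 2.0487
  grad(y) = -0.9027, v = y - alpha*grad = 2.2921
  prox(v) = soft_thresh(2.2921, 0.3236) = 1.9685
f(x_3) = 1*1.9685^2 - 5*1.9685 + 1.2*|1.9685| = -3.6053


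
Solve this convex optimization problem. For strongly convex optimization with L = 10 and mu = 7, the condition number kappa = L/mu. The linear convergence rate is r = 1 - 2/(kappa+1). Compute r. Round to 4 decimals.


Step 1: Compute the condition number.
kappa = L/mu = 10/7 = 1.4286
Step 2: Compute the convergence rate.
r = 1 - 2/(kappa + 1) = 1 - 2*mu/(L + mu) = (L - mu)/(L + mu) = 3/17 = 0.1765


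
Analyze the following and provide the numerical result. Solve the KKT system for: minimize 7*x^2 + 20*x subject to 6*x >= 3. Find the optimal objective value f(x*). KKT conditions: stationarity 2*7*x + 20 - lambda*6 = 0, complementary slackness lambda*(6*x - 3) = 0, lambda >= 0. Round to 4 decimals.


Step 1: Try lambda = 0 (constraint inactive).
x_unc = -20/(2*7) = -1.4286
Check: 6*-1.4286 = -8.5716 < 3 -- violated!
Step 2: Constraint must be active: 6*x = 3
x* = 3/6 = 0.5
lambda = (2*7*0.5 + 20)/6 = 4.5
Step 3: Compute optimal value.
f(x*) = 7*0.5^2 + 20*0.5 = 11.75


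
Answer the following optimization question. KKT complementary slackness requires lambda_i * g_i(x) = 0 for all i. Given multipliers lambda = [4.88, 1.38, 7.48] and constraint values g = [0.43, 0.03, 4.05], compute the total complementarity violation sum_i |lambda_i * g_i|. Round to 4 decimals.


KKT complementary slackness check:
lambda_1 * g_1 = 4.88 * 0.43 = 2.0984
lambda_2 * g_2 = 1.38 * 0.03 = 0.0414
lambda_3 * g_3 = 7.48 * 4.05 = 30.294
Total violation = 2.0984 + 0.0414 + 30.294 = 32.4338


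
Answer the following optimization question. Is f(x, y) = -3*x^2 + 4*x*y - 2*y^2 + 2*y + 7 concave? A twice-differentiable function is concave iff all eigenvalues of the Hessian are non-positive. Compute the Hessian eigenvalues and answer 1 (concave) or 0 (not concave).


The Hessian of f(x,y) = -3*x^2 + 4*x*y - 2*y^2 + 2*y + 7 is:
H = [[-6, 4], [4, -4]]
Trace = -6 - 4 = -10
Determinant = -6*-4 - (4)^2 = 8
Discriminant = (-10)^2 - 4*8 = 68.0
Eigenvalues: lambda_1 = -9.1231, lambda_2 = -0.8769
The function is concave.

1


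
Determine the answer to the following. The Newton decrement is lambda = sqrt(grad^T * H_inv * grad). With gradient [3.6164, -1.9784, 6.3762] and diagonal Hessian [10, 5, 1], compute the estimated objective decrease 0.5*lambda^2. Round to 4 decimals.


Step 1: H is diagonal, so H^(-1) * g = [0.3616, -0.3957, 6.3762].
Step 2: g^T H^(-1) g = sum_i g_i^2 / H_ii
  = (3.6164)^2/10 + (-1.9784)^2/5 + (6.3762)^2/1
  = 1.3078 + 0.7828 + 40.6559 = 42.7466
Step 3: Objective decrease = 0.5 * g^T H^(-1) g = 21.3733


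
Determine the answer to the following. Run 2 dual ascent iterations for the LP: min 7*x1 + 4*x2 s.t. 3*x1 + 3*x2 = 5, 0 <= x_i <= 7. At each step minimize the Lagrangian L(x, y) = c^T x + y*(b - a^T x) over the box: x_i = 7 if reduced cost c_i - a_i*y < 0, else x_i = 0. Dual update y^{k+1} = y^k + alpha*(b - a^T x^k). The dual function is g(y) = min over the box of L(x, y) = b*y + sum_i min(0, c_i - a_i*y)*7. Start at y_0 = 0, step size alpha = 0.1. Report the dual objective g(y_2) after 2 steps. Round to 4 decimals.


Dual ascent for LP: min 7*x1 + 4*x2, 3*x1 + 3*x2 = 5, 0 <= x_i <= 7
Step 1: y^k = 0.0, reduced costs: (7.0, 4.0)
  x^k = (0.0, 0.0), subgradient = b - a^T x = 5.0
  y^{k+1} = 0.0 + 0.1*5.0 = 0.5
Step 2: y^k = 0.5, reduced costs: (5.5, 2.5)
  x^k = (0.0, 0.0), subgradient = b - a^T x = 5.0
  y^{k+1} = 0.5 + 0.1*5.0 = 1.0
Dual objective at y_2 = 1.0: reduced costs (4.0, 1.0), box minimizer x = (0.0, 0.0)
g(y_2) = b*y + (c1 - a1*y)*x1 + (c2 - a2*y)*x2 = 5*1.0 + 4.0*0.0 + 1.0*0.0 = 5.0 + 0.0 + 0.0 = 5.0


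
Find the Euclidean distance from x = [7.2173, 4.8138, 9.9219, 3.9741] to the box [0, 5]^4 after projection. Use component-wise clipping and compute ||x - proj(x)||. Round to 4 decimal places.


Project each component onto [0, 5].
clip(7.2173) = 5.0, clip(4.8138) = 4.8138, clip(9.9219) = 5.0, clip(3.9741) = 3.9741
Projection = [5.0, 4.8138, 5.0, 3.9741]
Squared diffs: [4.9164, 0.0, 24.2251, 0.0]
Distance = sqrt(29.1415) = 5.3983


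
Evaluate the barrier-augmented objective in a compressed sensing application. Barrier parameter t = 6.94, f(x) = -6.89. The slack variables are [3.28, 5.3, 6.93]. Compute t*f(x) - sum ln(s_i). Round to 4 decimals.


Step 1: Compute log-barrier.
ln values: [1.1878, 1.6677, 1.9359]
phi = -(1.1878 + 1.6677 + 1.9359) = -4.7914
Step 2: Compute augmented objective.
t*f(x) = 6.94*-6.89 = -47.8166
Total = -47.8166 - 4.7914 = -52.608


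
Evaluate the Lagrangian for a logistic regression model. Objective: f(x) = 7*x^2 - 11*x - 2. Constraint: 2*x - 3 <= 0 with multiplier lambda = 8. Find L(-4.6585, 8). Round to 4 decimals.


Step 1: Evaluate f(x).
f(-4.6585) = 7*(-4.6585)^2 - 11*(-4.6585) - 2 = 201.1549
Step 2: Evaluate g(x).
g(-4.6585) = 2*-4.6585 - 3 = -12.317
Step 3: Compute Lagrangian.
L = 201.1549 + 8*-12.317 = 102.6189


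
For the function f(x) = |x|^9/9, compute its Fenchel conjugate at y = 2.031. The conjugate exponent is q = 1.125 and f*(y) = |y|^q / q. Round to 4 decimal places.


The conjugate exponent q satisfies 1/p + 1/q = 1.
p = 9, so q = 9/(9 - 1) = 1.125
|y|^q = 2.031^1.125 = 2.2191
f*(2.031) = 2.2191 / 1.125 = 1.9725


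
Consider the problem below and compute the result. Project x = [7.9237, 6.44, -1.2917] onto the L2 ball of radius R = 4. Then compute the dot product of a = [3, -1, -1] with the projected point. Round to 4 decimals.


Step 1: Compute ||x|| (intermediates to 6 decimals).
||x|| = sqrt(7.9237^2 + 6.44^2 + (-1.2917)^2) = 10.29209
Step 2: Project.
Since ||x|| > R, scale = R/||x|| = 4/10.29209 = 0.388648, proj(x) = scale * x
proj(x) = [3.07953, 2.502893, -0.502017]
Step 3: Dot product.
a^T * proj(x) = 3*3.07953 - 1*2.502893 - 1*(-0.502017) = 7.2377


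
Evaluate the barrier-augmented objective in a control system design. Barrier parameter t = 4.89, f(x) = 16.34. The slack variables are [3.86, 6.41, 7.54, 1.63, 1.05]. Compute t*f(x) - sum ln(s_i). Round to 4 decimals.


Step 1: Compute log-barrier.
ln values: [1.3507, 1.8579, 2.0202, 0.4886, 0.0488]
phi = -(1.3507 + 1.8579 + 2.0202 + 0.4886 + 0.0488) = -5.7661
Step 2: Compute augmented objective.
t*f(x) = 4.89*16.34 = 79.9026
Total = 79.9026 - 5.7661 = 74.1365


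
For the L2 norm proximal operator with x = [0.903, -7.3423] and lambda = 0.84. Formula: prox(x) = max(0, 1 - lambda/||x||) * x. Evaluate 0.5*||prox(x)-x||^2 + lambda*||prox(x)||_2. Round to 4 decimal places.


Step 1: Compute ||x||.
||x|| = 7.3976
Step 2: Compute scaling factor.
scale = max(0, 1 - 0.84/7.3976) = 0.8864
Step 3: prox(x) = [0.8005, -6.5086]
||prox(x)|| = 6.5576
Step 4: Proximal objective.
0.5*||prox-x||^2 = 0.3528
lambda*||prox|| = 5.5084
Total = 5.8612


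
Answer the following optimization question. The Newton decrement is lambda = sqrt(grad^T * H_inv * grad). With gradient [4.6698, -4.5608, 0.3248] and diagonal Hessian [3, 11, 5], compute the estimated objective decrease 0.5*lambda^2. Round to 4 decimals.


Step 1: H is diagonal, so H^(-1) * g = [1.5566, -0.4146, 0.065].
Step 2: g^T H^(-1) g = sum_i g_i^2 / H_ii
  = (4.6698)^2/3 + (-4.5608)^2/11 + (0.3248)^2/5
  = 7.269 + 1.891 + 0.0211 = 9.1811
Step 3: Objective decrease = 0.5 * g^T H^(-1) g = 4.5906


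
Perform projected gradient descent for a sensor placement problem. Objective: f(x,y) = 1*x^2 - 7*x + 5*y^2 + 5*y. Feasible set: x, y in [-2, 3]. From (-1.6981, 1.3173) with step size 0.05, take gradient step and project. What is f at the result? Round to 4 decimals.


Step 1: Compute gradient at (-1.6981, 1.3173).
grad_x = 2*1*-1.6981 - 7 = -10.3962
grad_y = 2*5*1.3173 + 5 = 18.173
Step 2: Gradient step.
x_raw = -1.6981 - 0.05*-10.3962 = -1.1783
y_raw = 1.3173 - 0.05*18.173 = 0.4087
Step 3: Project onto [-2, 3].
x_proj = clip(-1.1783) = -1.1783
y_proj = clip(0.4087) = 0.4087
Step 4: Evaluate f.
f(-1.1783, 0.4087) = 12.5146


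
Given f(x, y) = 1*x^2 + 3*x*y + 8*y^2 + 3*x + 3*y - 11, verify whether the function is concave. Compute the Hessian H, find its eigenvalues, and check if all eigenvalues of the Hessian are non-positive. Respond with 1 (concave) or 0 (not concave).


The Hessian of f(x,y) = 1*x^2 + 3*x*y + 8*y^2 + 3*x + 3*y - 11 is:
H = [[2, 3], [3, 16]]
Trace = 2 + 16 = 18
Determinant = 2*16 - (3)^2 = 23
Discriminant = (18)^2 - 4*23 = 232.0
Eigenvalues: lambda_1 = 1.3842, lambda_2 = 16.6158
The function is not concave.

0


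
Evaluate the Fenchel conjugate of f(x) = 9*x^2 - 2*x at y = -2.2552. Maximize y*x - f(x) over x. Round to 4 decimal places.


f*(y) = sup_x {y*x - a*x^2 - b*x} = sup_x {(y-b)*x - a*x^2}
FOC: (y - b) - 2a*x = 0 => x* = (y - b)/(2a)
x* = (-2.2552 + 2)/(2*9) = -0.0142
f*(-2.2552) = (y-b)^2/(4a) = (-2.2552 + 2)^2/(4*9)
= 0.0651/36 = 0.0018


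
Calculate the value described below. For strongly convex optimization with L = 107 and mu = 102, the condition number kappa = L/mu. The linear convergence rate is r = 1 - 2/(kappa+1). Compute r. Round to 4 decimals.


Step 1: Compute the condition number.
kappa = L/mu = 107/102 = 1.049
Step 2: Compute the convergence rate.
r = 1 - 2/(kappa + 1) = 1 - 2*mu/(L + mu) = (L - mu)/(L + mu) = 5/209 = 0.0239


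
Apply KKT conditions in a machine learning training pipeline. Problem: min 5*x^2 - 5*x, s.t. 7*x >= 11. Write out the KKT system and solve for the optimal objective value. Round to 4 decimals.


Step 1: Try lambda = 0 (constraint inactive).
x_unc = 5/(2*5) = 0.5
Check: 7*0.5 = 3.5 < 11 -- violated!
Step 2: Constraint must be active: 7*x = 11
x* = 11/7 = 1.5714 (rounded; the exact value 11/7 is used below)
lambda = (2*5*(11/7) - 5)/7 = 1.5306
Step 3: Compute optimal value.
f(x*) = 5*(11/7)^2 - 5*(11/7) = 4.4898


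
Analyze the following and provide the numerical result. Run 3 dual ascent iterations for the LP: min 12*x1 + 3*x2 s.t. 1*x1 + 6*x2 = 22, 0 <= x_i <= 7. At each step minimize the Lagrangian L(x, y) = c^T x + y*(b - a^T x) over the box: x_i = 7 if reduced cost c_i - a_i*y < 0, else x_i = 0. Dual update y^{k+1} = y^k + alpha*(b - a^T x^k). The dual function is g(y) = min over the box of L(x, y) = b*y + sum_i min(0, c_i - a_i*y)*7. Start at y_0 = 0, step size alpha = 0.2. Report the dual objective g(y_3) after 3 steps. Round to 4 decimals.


Dual ascent for LP: min 12*x1 + 3*x2, 1*x1 + 6*x2 = 22, 0 <= x_i <= 7
Step 1: y^k = 0.0, reduced costs: (12.0, 3.0)
  x^k = (0.0, 0.0), subgradient = b - a^T x = 22.0
  y^{k+1} = 0.0 + 0.2*22.0 = 4.4
Step 2: y^k = 4.4, reduced costs: (7.6, -23.4)
  x^k = (0.0, 7.0), subgradient = b - a^T x = -20.0
  y^{k+1} = 4.4 + 0.2*-20.0 = 0.4
Step 3: y^k = 0.4, reduced costs: (11.6, 0.6)
  x^k = (0.0, 0.0), subgradient = b - a^T x = 22.0
  y^{k+1} = 0.4 + 0.2*22.0 = 4.8
Dual objective at y_3 = 4.8: reduced costs (7.2, -25.8), box minimizer x = (0.0, 7.0)
g(y_3) = b*y + (c1 - a1*y)*x1 + (c2 - a2*y)*x2 = 22*4.8 + 7.2*0.0 + (-25.8)*7.0 = 105.6 + 0.0 - 180.6 = -75.0


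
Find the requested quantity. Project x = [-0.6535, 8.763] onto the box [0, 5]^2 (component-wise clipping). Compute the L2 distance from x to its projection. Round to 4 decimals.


Project each component onto [0, 5].
clip(-0.6535) = 0.0, clip(8.763) = 5.0
Projection = [0.0, 5.0]
Squared diffs: [0.4271, 14.1602]
Distance = sqrt(14.5873) = 3.8193


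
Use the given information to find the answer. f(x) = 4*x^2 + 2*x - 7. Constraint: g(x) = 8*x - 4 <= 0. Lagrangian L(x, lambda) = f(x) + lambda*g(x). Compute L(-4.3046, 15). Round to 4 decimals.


Step 1: Evaluate f(x).
f(-4.3046) = 4*(-4.3046)^2 + 2*(-4.3046) - 7 = 58.5091
Step 2: Evaluate g(x).
g(-4.3046) = 8*-4.3046 - 4 = -38.4368
Step 3: Compute Lagrangian.
L = 58.5091 + 15*-38.4368 = -518.0429


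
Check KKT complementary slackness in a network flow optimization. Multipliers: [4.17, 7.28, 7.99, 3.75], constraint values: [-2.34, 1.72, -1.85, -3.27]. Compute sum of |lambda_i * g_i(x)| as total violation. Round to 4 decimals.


KKT complementary slackness check:
lambda_1 * g_1 = 4.17 * -2.34 = -9.7578
lambda_2 * g_2 = 7.28 * 1.72 = 12.5216
lambda_3 * g_3 = 7.99 * -1.85 = -14.7815
lambda_4 * g_4 = 3.75 * -3.27 = -12.2625
Total violation = 9.7578 + 12.5216 + 14.7815 + 12.2625 = 49.3234


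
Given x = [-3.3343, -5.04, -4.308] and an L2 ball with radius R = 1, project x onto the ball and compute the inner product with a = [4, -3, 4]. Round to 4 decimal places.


Step 1: Compute ||x|| (intermediates to 6 decimals).
||x|| = sqrt((-3.3343)^2 + (-5.04)^2 + (-4.308)^2) = 7.421457
Step 2: Project.
Since ||x|| > R, scale = R/||x|| = 1/7.421457 = 0.134744, proj(x) = scale * x
proj(x) = [-0.449277, -0.67911, -0.580477]
Step 3: Dot product.
a^T * proj(x) = 4*(-0.449277) - 3*(-0.67911) + 4*(-0.580477) = -2.0817


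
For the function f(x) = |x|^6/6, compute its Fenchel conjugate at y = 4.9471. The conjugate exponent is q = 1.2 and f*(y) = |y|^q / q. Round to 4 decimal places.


The conjugate exponent q satisfies 1/p + 1/q = 1.
p = 6, so q = 6/(6 - 1) = 1.2
|y|^q = 4.9471^1.2 = 6.8112
f*(4.9471) = 6.8112 / 1.2 = 5.676


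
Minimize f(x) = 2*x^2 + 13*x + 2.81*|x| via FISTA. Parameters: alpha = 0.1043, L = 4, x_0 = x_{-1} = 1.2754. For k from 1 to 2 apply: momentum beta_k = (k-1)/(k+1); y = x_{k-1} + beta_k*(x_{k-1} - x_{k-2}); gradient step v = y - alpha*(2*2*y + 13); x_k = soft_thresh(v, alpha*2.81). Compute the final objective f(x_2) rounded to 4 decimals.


FISTA on f(x) = 2*x^2 + 13*x + 2.81*|x|
L = 4, alpha = 0.1043
Iteration 1: beta = 0.0, y = 1.2754 + 0.0*(1.2754 - 1.2754) = 1.2754
  grad(y) = 18.1016, v = y - alpha*grad = -0.6126
  prox(v) = soft_thresh(-0.6126, 0.2931) = -0.3195
Iteration 2: beta = 0.3333, y = -0.3195 + 0.3333*(-0.3195 - 1.2754) = -0.8512
  grad(y) = 9.5954, v = y - alpha*grad = -1.852
  prox(v) = soft_thresh(-1.852, 0.2931) = -1.5589
f(x_2) = 2*(-1.5589)^2 + 13*(-1.5589) + 2.81*|-1.5589| = -11.0247


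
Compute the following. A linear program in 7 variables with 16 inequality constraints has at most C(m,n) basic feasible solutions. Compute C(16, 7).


Each vertex corresponds to some choice of n active constraints out of m, so the number of vertices is at most C(m, n) = m! / (n!(m-n)!).
m = 16, n = 7
Numerator: 16 * 15 * 14 * 13 * 12 * 11 * 10
Denominator: 7! = 5040
C(16, 7) = 11440


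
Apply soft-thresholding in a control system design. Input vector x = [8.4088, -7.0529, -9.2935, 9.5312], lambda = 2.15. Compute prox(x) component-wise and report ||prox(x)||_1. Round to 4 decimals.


Soft-thresholding with lambda = 2.15:
prox(8.4088) = sign(8.4088)*max(|8.4088| - 2.15, 0) = 6.2588
prox(-7.0529) = sign(-7.0529)*max(|-7.0529| - 2.15, 0) = -4.9029
prox(-9.2935) = sign(-9.2935)*max(|-9.2935| - 2.15, 0) = -7.1435
prox(9.5312) = sign(9.5312)*max(|9.5312| - 2.15, 0) = 7.3812
prox(x) = [6.2588, -4.9029, -7.1435, 7.3812]
||prox(x)||_1 = 6.2588 + 4.9029 + 7.1435 + 7.3812 = 25.6864


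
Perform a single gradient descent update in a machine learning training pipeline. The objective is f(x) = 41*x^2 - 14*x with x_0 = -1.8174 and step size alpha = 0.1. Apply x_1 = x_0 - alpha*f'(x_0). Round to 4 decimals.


We compute the gradient at x_0 and apply the update.
f'(x) = 82*x - 14
f'(-1.8174) = 82*-1.8174 - 14 = -163.0268
x_1 = -1.8174 - 0.1*-163.0268 = 14.4853


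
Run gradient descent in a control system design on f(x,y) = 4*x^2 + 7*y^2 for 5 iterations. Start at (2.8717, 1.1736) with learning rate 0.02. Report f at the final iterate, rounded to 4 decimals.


Gradient descent on f(x,y) = 4*x^2 + 7*y^2.
Starting point: (2.8717, 1.1736), alpha = 0.02
Step 1: grad_x = 2*4*2.8717 = 22.9736, grad_y = 2*7*1.1736 = 16.4304
  x_1 = 2.8717 - 0.02*22.9736 = 2.4122
  y_1 = 1.1736 - 0.02*16.4304 = 0.845
Step 2: grad_x = 2*4*2.4122 = 19.2978, grad_y = 2*7*0.845 = 11.8299
  x_2 = 2.4122 - 0.02*19.2978 = 2.0263
  y_2 = 0.845 - 0.02*11.8299 = 0.6084
Step 3: grad_x = 2*4*2.0263 = 16.2102, grad_y = 2*7*0.6084 = 8.5175
  x_3 = 2.0263 - 0.02*16.2102 = 1.7021
  y_3 = 0.6084 - 0.02*8.5175 = 0.438
Step 4: grad_x = 2*4*1.7021 = 13.6165, grad_y = 2*7*0.438 = 6.1326
  x_4 = 1.7021 - 0.02*13.6165 = 1.4297
  y_4 = 0.438 - 0.02*6.1326 = 0.3154
Step 5: grad_x = 2*4*1.4297 = 11.4379, grad_y = 2*7*0.3154 = 4.4155
  x_5 = 1.4297 - 0.02*11.4379 = 1.201
  y_5 = 0.3154 - 0.02*4.4155 = 0.2271
f(1.201, 0.2271) = 4*1.201^2 + 7*0.2271^2 = 6.1304


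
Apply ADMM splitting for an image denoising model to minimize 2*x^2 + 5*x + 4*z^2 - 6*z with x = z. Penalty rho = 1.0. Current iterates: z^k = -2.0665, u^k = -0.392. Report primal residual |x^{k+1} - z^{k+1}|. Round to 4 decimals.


ADMM iteration with rho = 1.0, z^k = -2.0665, u^k = -0.392
Step 1: x-update.
Minimize 2*x^2 + 5*x + (1.0/2)*(x + 2.0665 - 0.392)^2
FOC: (2*2 + 1.0)*x = -5 + 1.0*(-2.0665 + 0.392)
x^{k+1} = -1.3349
Step 2: z-update.
Minimize 4*z^2 - 6*z + (1.0/2)*(-1.3349 - z - 0.392)^2
FOC: (2*4 + 1.0)*z = 6 + 1.0*(-1.3349 - 0.392)
z^{k+1} = 0.4748
Step 3: u-update.
u^{k+1} = -0.392 - 1.3349 - 0.4748 = -2.2017
Step 4: Primal residual = |-1.3349 - 0.4748| = 1.8097


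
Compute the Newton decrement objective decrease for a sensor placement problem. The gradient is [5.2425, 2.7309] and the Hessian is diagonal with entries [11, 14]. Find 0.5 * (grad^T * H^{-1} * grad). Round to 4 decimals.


Step 1: H is diagonal, so H^(-1) * g = [0.4766, 0.1951].
Step 2: g^T H^(-1) g = sum_i g_i^2 / H_ii
  = (5.2425)^2/11 + (2.7309)^2/14
  = 2.4985 + 0.5327 = 3.0312
Step 3: Objective decrease = 0.5 * g^T H^(-1) g = 1.5156


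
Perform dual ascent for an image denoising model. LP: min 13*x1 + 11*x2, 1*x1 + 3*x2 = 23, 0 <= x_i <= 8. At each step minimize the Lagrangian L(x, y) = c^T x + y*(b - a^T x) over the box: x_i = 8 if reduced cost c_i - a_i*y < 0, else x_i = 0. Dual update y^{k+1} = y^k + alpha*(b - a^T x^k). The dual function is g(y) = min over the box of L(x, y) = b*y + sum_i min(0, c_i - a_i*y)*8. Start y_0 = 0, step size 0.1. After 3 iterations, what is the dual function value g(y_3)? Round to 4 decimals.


Dual ascent for LP: min 13*x1 + 11*x2, 1*x1 + 3*x2 = 23, 0 <= x_i <= 8
Step 1: y^k = 0.0, reduced costs: (13.0, 11.0)
  x^k = (0.0, 0.0), subgradient = b - a^T x = 23.0
  y^{k+1} = 0.0 + 0.1*23.0 = 2.3
Step 2: y^k = 2.3, reduced costs: (10.7, 4.1)
  x^k = (0.0, 0.0), subgradient = b - a^T x = 23.0
  y^{k+1} = 2.3 + 0.1*23.0 = 4.6
Step 3: y^k = 4.6, reduced costs: (8.4, -2.8)
  x^k = (0.0, 8.0), subgradient = b - a^T x = -1.0
  y^{k+1} = 4.6 + 0.1*-1.0 = 4.5
Dual objective at y_3 = 4.5: reduced costs (8.5, -2.5), box minimizer x = (0.0, 8.0)
g(y_3) = b*y + (c1 - a1*y)*x1 + (c2 - a2*y)*x2 = 23*4.5 + 8.5*0.0 + (-2.5)*8.0 = 103.5 + 0.0 - 20.0 = 83.5


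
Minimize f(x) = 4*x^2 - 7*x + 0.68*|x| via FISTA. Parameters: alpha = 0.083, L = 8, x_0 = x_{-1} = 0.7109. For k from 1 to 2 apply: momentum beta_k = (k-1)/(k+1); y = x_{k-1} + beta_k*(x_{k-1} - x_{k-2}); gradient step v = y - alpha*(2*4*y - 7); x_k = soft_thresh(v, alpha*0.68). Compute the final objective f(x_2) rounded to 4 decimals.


FISTA on f(x) = 4*x^2 - 7*x + 0.68*|x|
L = 8, alpha = 0.083
Iteration 1: beta = 0.0, y = 0.7109 + 0.0*(0.7109 - 0.7109) = 0.7109
  grad(y) = -1.3128, v = y - alpha*grad = 0.8199
  prox(v) = soft_thresh(0.8199, 0.0564) = 0.7634
Iteration 2: beta = 0.3333, y = 0.7634 + 0.3333*(0.7634 - 0.7109) = 0.7809
  grad(y) = -0.7526, v = y - alpha*grad = 0.8434
  prox(v) = soft_thresh(0.8434, 0.0564) = 0.787
f(x_2) = 4*0.787^2 - 7*0.787 + 0.68*|0.787| = -2.4964


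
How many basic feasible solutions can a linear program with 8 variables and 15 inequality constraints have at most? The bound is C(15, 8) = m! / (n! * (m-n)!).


Each vertex corresponds to some choice of n active constraints out of m, so the number of vertices is at most C(m, n) = m! / (n!(m-n)!).
m = 15, n = 8
Numerator: 15 * 14 * 13 * 12 * 11 * 10 * 9 * 8
Denominator: 8! = 40320
C(15, 8) = 6435


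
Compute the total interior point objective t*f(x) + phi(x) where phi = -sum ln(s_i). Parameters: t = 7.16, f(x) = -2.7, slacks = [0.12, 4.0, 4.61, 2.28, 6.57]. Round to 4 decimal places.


Step 1: Compute log-barrier.
ln values: [-2.1203, 1.3863, 1.5282, 0.8242, 1.8825]
phi = -(-2.1203 + 1.3863 + 1.5282 + 0.8242 + 1.8825) = -3.5009
Step 2: Compute augmented objective.
t*f(x) = 7.16*-2.7 = -19.332
Total = -19.332 - 3.5009 = -22.8329


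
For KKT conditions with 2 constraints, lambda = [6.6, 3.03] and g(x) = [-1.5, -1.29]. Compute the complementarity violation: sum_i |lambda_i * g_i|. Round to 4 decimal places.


KKT complementary slackness check:
lambda_1 * g_1 = 6.6 * -1.5 = -9.9
lambda_2 * g_2 = 3.03 * -1.29 = -3.9087
Total violation = 9.9 + 3.9087 = 13.8087


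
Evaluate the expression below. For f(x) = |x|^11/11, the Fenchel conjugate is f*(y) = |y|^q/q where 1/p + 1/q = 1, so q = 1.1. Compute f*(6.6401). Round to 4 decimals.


The conjugate exponent q satisfies 1/p + 1/q = 1.
p = 11, so q = 11/(11 - 1) = 1.1
|y|^q = 6.6401^1.1 = 8.024
f*(6.6401) = 8.024 / 1.1 = 7.2946


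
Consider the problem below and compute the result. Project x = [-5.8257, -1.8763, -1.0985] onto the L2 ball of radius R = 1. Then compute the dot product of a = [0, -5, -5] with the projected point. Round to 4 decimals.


Step 1: Compute ||x|| (intermediates to 6 decimals).
||x|| = sqrt((-5.8257)^2 + (-1.8763)^2 + (-1.0985)^2) = 6.218198
Step 2: Project.
Since ||x|| > R, scale = R/||x|| = 1/6.218198 = 0.160818, proj(x) = scale * x
proj(x) = [-0.936877, -0.301743, -0.176659]
Step 3: Dot product.
a^T * proj(x) = 0*(-0.936877) - 5*(-0.301743) - 5*(-0.176659) = 2.392


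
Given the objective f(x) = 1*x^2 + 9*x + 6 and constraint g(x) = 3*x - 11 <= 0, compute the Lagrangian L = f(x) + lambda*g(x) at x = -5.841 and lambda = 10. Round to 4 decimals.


Step 1: Evaluate f(x).
f(-5.841) = 1*(-5.841)^2 + 9*(-5.841) + 6 = -12.4517
Step 2: Evaluate g(x).
g(-5.841) = 3*-5.841 - 11 = -28.523
Step 3: Compute Lagrangian.
L = -12.4517 + 10*-28.523 = -297.6817


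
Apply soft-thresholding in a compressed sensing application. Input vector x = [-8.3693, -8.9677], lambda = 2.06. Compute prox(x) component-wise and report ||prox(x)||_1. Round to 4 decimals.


Soft-thresholding with lambda = 2.06:
prox(-8.3693) = sign(-8.3693)*max(|-8.3693| - 2.06, 0) = -6.3093
prox(-8.9677) = sign(-8.9677)*max(|-8.9677| - 2.06, 0) = -6.9077
prox(x) = [-6.3093, -6.9077]
||prox(x)||_1 = 6.3093 + 6.9077 = 13.217


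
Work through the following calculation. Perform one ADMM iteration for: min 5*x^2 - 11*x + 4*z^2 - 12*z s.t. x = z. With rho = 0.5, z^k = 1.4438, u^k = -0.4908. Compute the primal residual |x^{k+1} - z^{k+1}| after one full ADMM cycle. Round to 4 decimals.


ADMM iteration with rho = 0.5, z^k = 1.4438, u^k = -0.4908
Step 1: x-update.
Minimize 5*x^2 - 11*x + (0.5/2)*(x - 1.4438 - 0.4908)^2
FOC: (2*5 + 0.5)*x = 11 + 0.5*(1.4438 + 0.4908)
x^{k+1} = 1.1397
Step 2: z-update.
Minimize 4*z^2 - 12*z + (0.5/2)*(1.1397 - z - 0.4908)^2
FOC: (2*4 + 0.5)*z = 12 + 0.5*(1.1397 - 0.4908)
z^{k+1} = 1.4499
Step 3: u-update.
u^{k+1} = -0.4908 + 1.1397 - 1.4499 = -0.801
Step 4: Primal residual = |1.1397 - 1.4499| = 0.3102


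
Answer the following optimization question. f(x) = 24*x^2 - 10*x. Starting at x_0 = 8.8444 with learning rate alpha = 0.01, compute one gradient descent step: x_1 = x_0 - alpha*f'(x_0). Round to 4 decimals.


We compute the gradient at x_0 and apply the update.
f'(x) = 48*x - 10
f'(8.8444) = 48*8.8444 - 10 = 414.5312
x_1 = 8.8444 - 0.01*414.5312 = 4.6991


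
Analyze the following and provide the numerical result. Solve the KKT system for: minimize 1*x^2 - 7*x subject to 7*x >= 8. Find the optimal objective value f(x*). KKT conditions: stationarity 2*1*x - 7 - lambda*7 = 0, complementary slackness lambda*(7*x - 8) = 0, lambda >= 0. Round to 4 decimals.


Step 1: Try lambda = 0 (constraint inactive).
Stationarity: 2*1*x - 7 = 0
x* = 7/(2*1) = 3.5
Check constraint: 7*3.5 = 24.5 >= 8 -- satisfied.
Step 2: Compute optimal value.
f(x*) = 1*3.5^2 - 7*3.5 = -12.25


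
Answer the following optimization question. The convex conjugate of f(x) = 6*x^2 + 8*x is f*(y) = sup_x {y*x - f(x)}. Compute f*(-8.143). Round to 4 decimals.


f*(y) = sup_x {y*x - a*x^2 - b*x} = sup_x {(y-b)*x - a*x^2}
FOC: (y - b) - 2a*x = 0 => x* = (y - b)/(2a)
x* = (-8.143 - 8)/(2*6) = -1.3453
f*(-8.143) = (y-b)^2/(4a) = (-8.143 - 8)^2/(4*6)
= 260.5964/24 = 10.8582


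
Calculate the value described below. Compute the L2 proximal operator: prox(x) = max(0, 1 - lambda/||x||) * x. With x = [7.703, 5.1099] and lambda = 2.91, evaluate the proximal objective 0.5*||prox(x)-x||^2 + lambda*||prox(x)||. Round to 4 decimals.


Step 1: Compute ||x||.
||x|| = 9.2438
Step 2: Compute scaling factor.
scale = max(0, 1 - 2.91/9.2438) = 0.6852
Step 3: prox(x) = [5.278, 3.5013]
||prox(x)|| = 6.3338
Step 4: Proximal objective.
0.5*||prox-x||^2 = 4.2341
lambda*||prox|| = 18.4314
Total = 22.6653


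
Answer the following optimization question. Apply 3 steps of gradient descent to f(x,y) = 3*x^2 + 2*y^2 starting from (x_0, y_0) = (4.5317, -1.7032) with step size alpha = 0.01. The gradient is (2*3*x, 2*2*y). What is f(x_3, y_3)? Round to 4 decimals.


Gradient descent on f(x,y) = 3*x^2 + 2*y^2.
Starting point: (4.5317, -1.7032), alpha = 0.01
Step 1: grad_x = 2*3*4.5317 = 27.1902, grad_y = 2*2*-1.7032 = -6.8128
  x_1 = 4.5317 - 0.01*27.1902 = 4.2598
  y_1 = -1.7032 - 0.01*-6.8128 = -1.6351
Step 2: grad_x = 2*3*4.2598 = 25.5588, grad_y = 2*2*-1.6351 = -6.5403
  x_2 = 4.2598 - 0.01*25.5588 = 4.0042
  y_2 = -1.6351 - 0.01*-6.5403 = -1.5697
Step 3: grad_x = 2*3*4.0042 = 24.0253, grad_y = 2*2*-1.5697 = -6.2787
  x_3 = 4.0042 - 0.01*24.0253 = 3.764
  y_3 = -1.5697 - 0.01*-6.2787 = -1.5069
f(3.764, -1.5069) = 3*3.764^2 + 2*(-1.5069)^2 = 47.0435


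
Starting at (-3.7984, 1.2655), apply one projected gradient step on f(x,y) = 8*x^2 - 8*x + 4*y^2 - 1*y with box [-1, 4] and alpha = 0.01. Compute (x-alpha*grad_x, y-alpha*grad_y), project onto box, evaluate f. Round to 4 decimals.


Step 1: Compute gradient at (-3.7984, 1.2655).
grad_x = 2*8*-3.7984 - 8 = -68.7744
grad_y = 2*4*1.2655 - 1 = 9.124
Step 2: Gradient step.
x_raw = -3.7984 - 0.01*-68.7744 = -3.1107
y_raw = 1.2655 - 0.01*9.124 = 1.1743
Step 3: Project onto [-1, 4].
x_proj = clip(-3.1107) = -1.0
y_proj = clip(1.1743) = 1.1743
Step 4: Evaluate f.
f(-1.0, 1.1743) = 20.3413


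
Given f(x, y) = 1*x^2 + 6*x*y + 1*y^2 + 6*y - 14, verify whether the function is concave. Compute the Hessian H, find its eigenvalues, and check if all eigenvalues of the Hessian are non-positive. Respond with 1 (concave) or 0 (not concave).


The Hessian of f(x,y) = 1*x^2 + 6*x*y + 1*y^2 + 6*y - 14 is:
H = [[2, 6], [6, 2]]
Trace = 2 + 2 = 4
Determinant = 2*2 - (6)^2 = -32
Discriminant = (4)^2 - 4*-32 = 144.0
Eigenvalues: lambda_1 = -4.0, lambda_2 = 8.0
The function is not concave.

0


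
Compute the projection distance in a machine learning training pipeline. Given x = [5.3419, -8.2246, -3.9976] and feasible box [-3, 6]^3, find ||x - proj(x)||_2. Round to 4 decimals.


Project each component onto [-3, 6].
clip(5.3419) = 5.3419, clip(-8.2246) = -3.0, clip(-3.9976) = -3.0
Projection = [5.3419, -3.0, -3.0]
Squared diffs: [0.0, 27.2964, 0.9952]
Distance = sqrt(28.2916) = 5.319
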